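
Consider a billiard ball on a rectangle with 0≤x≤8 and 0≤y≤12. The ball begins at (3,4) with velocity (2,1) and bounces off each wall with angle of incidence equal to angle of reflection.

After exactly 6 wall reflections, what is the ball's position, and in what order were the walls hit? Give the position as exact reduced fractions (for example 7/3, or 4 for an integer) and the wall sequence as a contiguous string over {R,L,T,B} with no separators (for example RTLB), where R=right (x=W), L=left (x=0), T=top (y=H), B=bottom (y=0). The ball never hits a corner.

Final position: (8,3/2)
Wall sequence: RLTRLR

1. t=5/2 → R at (8,13/2); v=(-2,1)
2. t=4 → L at (0,21/2); v=(2,1)
3. t=3/2 → T at (3,12); v=(2,-1)
4. t=5/2 → R at (8,19/2); v=(-2,-1)
5. t=4 → L at (0,11/2); v=(2,-1)
6. t=4 → R at (8,3/2); v=(-2,-1)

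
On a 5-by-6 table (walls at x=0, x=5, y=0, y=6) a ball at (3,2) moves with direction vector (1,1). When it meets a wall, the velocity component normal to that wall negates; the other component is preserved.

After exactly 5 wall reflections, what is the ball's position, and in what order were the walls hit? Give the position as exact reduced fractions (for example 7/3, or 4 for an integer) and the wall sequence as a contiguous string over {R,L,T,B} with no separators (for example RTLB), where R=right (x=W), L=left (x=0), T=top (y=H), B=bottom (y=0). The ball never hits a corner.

1. t=2 → R at (5,4); v=(-1,1)
2. t=2 → T at (3,6); v=(-1,-1)
3. t=3 → L at (0,3); v=(1,-1)
4. t=3 → B at (3,0); v=(1,1)
5. t=2 → R at (5,2); v=(-1,1)

Final position: (5,2)
Wall sequence: RTLBR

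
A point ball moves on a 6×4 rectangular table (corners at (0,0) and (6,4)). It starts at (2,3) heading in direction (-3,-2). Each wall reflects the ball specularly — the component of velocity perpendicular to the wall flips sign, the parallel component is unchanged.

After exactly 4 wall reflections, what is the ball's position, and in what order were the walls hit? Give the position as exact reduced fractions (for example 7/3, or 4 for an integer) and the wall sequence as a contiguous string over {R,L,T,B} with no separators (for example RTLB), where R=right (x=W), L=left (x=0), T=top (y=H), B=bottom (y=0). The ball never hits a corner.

Final position: (7/2,4)
Wall sequence: LBRT

1. t=2/3 → L at (0,5/3); v=(3,-2)
2. t=5/6 → B at (5/2,0); v=(3,2)
3. t=7/6 → R at (6,7/3); v=(-3,2)
4. t=5/6 → T at (7/2,4); v=(-3,-2)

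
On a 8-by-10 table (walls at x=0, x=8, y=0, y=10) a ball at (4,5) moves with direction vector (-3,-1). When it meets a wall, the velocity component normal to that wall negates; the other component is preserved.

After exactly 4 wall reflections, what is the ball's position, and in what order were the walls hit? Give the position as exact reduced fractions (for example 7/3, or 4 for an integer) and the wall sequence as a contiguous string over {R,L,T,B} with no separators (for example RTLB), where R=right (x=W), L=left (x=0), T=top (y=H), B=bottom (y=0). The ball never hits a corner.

1. t=4/3 → L at (0,11/3); v=(3,-1)
2. t=8/3 → R at (8,1); v=(-3,-1)
3. t=1 → B at (5,0); v=(-3,1)
4. t=5/3 → L at (0,5/3); v=(3,1)

Final position: (0,5/3)
Wall sequence: LRBL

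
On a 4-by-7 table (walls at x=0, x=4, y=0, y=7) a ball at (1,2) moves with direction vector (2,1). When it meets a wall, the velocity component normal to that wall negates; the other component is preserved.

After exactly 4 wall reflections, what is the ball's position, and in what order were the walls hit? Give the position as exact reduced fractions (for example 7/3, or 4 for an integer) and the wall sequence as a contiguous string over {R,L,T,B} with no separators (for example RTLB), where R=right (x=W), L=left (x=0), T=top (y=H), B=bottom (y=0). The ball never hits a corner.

1. t=3/2 → R at (4,7/2); v=(-2,1)
2. t=2 → L at (0,11/2); v=(2,1)
3. t=3/2 → T at (3,7); v=(2,-1)
4. t=1/2 → R at (4,13/2); v=(-2,-1)

Final position: (4,13/2)
Wall sequence: RLTR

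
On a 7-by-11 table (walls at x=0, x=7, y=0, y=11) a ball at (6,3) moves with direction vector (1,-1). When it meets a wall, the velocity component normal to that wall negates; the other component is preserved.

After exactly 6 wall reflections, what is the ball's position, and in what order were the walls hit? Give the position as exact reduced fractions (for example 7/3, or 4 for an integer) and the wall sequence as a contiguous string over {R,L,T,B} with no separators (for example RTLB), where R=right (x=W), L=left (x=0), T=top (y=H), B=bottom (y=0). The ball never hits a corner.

1. t=1 → R at (7,2); v=(-1,-1)
2. t=2 → B at (5,0); v=(-1,1)
3. t=5 → L at (0,5); v=(1,1)
4. t=6 → T at (6,11); v=(1,-1)
5. t=1 → R at (7,10); v=(-1,-1)
6. t=7 → L at (0,3); v=(1,-1)

Final position: (0,3)
Wall sequence: RBLTRL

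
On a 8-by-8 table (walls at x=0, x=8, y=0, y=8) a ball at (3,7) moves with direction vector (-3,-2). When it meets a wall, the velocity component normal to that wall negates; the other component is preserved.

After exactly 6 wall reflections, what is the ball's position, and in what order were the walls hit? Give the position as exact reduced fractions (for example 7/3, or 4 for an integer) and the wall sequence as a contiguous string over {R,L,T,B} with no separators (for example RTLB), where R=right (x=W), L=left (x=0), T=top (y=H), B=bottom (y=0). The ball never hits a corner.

Final position: (8,5)
Wall sequence: LBRLTR

1. t=1 → L at (0,5); v=(3,-2)
2. t=5/2 → B at (15/2,0); v=(3,2)
3. t=1/6 → R at (8,1/3); v=(-3,2)
4. t=8/3 → L at (0,17/3); v=(3,2)
5. t=7/6 → T at (7/2,8); v=(3,-2)
6. t=3/2 → R at (8,5); v=(-3,-2)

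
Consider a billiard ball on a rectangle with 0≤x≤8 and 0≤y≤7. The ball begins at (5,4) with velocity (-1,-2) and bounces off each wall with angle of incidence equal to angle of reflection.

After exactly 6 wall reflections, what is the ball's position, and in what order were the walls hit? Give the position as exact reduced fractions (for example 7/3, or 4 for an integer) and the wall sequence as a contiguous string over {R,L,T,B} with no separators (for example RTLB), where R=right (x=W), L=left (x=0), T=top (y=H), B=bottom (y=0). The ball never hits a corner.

Final position: (8,6)
Wall sequence: BLTBTR

1. t=2 → B at (3,0); v=(-1,2)
2. t=3 → L at (0,6); v=(1,2)
3. t=1/2 → T at (1/2,7); v=(1,-2)
4. t=7/2 → B at (4,0); v=(1,2)
5. t=7/2 → T at (15/2,7); v=(1,-2)
6. t=1/2 → R at (8,6); v=(-1,-2)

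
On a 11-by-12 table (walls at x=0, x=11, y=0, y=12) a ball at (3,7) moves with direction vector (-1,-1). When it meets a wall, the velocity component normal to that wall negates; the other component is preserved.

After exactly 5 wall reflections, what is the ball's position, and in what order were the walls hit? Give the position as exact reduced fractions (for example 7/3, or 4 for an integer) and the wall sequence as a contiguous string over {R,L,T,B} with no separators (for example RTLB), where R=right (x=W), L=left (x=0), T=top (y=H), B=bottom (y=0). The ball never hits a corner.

Final position: (0,6)
Wall sequence: LBRTL

1. t=3 → L at (0,4); v=(1,-1)
2. t=4 → B at (4,0); v=(1,1)
3. t=7 → R at (11,7); v=(-1,1)
4. t=5 → T at (6,12); v=(-1,-1)
5. t=6 → L at (0,6); v=(1,-1)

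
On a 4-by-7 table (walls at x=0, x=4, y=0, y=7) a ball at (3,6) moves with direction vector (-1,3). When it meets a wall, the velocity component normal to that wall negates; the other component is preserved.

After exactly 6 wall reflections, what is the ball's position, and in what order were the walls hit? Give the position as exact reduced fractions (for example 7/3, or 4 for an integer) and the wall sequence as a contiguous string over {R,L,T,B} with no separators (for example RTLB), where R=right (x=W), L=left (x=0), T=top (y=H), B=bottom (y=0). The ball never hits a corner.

Final position: (11/3,0)
Wall sequence: TBLTRB

1. t=1/3 → T at (8/3,7); v=(-1,-3)
2. t=7/3 → B at (1/3,0); v=(-1,3)
3. t=1/3 → L at (0,1); v=(1,3)
4. t=2 → T at (2,7); v=(1,-3)
5. t=2 → R at (4,1); v=(-1,-3)
6. t=1/3 → B at (11/3,0); v=(-1,3)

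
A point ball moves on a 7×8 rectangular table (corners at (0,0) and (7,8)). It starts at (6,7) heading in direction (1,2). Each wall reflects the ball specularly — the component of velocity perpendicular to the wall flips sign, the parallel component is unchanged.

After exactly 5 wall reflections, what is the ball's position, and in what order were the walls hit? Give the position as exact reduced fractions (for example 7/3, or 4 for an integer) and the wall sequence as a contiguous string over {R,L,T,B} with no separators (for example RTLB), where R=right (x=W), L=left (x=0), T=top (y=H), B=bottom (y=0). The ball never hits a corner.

Final position: (1/2,8)
Wall sequence: TRBLT

1. t=1/2 → T at (13/2,8); v=(1,-2)
2. t=1/2 → R at (7,7); v=(-1,-2)
3. t=7/2 → B at (7/2,0); v=(-1,2)
4. t=7/2 → L at (0,7); v=(1,2)
5. t=1/2 → T at (1/2,8); v=(1,-2)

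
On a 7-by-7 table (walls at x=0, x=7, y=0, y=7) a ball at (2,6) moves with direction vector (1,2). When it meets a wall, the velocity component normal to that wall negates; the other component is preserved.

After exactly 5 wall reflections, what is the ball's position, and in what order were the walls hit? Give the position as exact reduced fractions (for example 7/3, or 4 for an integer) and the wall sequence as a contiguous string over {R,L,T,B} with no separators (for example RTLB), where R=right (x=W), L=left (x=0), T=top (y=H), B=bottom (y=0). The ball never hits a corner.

1. t=1/2 → T at (5/2,7); v=(1,-2)
2. t=7/2 → B at (6,0); v=(1,2)
3. t=1 → R at (7,2); v=(-1,2)
4. t=5/2 → T at (9/2,7); v=(-1,-2)
5. t=7/2 → B at (1,0); v=(-1,2)

Final position: (1,0)
Wall sequence: TBRTB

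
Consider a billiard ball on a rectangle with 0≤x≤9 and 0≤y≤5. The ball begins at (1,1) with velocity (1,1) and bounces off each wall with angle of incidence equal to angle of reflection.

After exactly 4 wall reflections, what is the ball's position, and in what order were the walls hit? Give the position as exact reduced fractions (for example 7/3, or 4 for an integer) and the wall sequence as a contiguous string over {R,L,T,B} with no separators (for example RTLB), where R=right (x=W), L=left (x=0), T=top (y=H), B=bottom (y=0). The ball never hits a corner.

1. t=4 → T at (5,5); v=(1,-1)
2. t=4 → R at (9,1); v=(-1,-1)
3. t=1 → B at (8,0); v=(-1,1)
4. t=5 → T at (3,5); v=(-1,-1)

Final position: (3,5)
Wall sequence: TRBT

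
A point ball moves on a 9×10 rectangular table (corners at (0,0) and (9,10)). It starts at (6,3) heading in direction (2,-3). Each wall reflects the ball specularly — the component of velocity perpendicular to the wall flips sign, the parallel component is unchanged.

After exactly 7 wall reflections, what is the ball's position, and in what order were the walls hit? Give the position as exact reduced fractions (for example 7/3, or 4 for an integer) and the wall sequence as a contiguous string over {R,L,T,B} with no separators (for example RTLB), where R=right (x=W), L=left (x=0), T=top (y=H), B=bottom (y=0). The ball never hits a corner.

1. t=1 → B at (8,0); v=(2,3)
2. t=1/2 → R at (9,3/2); v=(-2,3)
3. t=17/6 → T at (10/3,10); v=(-2,-3)
4. t=5/3 → L at (0,5); v=(2,-3)
5. t=5/3 → B at (10/3,0); v=(2,3)
6. t=17/6 → R at (9,17/2); v=(-2,3)
7. t=1/2 → T at (8,10); v=(-2,-3)

Final position: (8,10)
Wall sequence: BRTLBRT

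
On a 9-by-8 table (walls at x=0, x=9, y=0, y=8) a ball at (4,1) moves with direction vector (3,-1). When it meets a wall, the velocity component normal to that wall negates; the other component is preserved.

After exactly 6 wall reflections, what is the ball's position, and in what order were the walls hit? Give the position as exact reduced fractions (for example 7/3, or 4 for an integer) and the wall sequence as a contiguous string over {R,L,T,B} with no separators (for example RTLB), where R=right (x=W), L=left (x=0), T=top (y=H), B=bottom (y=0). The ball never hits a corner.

1. t=1 → B at (7,0); v=(3,1)
2. t=2/3 → R at (9,2/3); v=(-3,1)
3. t=3 → L at (0,11/3); v=(3,1)
4. t=3 → R at (9,20/3); v=(-3,1)
5. t=4/3 → T at (5,8); v=(-3,-1)
6. t=5/3 → L at (0,19/3); v=(3,-1)

Final position: (0,19/3)
Wall sequence: BRLRTL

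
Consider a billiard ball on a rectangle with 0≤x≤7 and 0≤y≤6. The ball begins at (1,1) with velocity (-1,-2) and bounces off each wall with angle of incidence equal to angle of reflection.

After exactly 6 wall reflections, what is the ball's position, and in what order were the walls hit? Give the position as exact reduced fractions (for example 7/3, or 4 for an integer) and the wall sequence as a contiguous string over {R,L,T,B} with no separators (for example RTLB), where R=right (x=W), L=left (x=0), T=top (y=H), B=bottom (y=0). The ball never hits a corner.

Final position: (11/2,6)
Wall sequence: BLTBRT

1. t=1/2 → B at (1/2,0); v=(-1,2)
2. t=1/2 → L at (0,1); v=(1,2)
3. t=5/2 → T at (5/2,6); v=(1,-2)
4. t=3 → B at (11/2,0); v=(1,2)
5. t=3/2 → R at (7,3); v=(-1,2)
6. t=3/2 → T at (11/2,6); v=(-1,-2)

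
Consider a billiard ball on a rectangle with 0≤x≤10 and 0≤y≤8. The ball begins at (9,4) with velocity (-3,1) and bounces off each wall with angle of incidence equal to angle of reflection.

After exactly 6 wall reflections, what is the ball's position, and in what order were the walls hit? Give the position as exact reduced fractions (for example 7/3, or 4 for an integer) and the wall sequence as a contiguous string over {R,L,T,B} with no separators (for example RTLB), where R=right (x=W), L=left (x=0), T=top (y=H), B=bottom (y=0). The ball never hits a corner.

1. t=3 → L at (0,7); v=(3,1)
2. t=1 → T at (3,8); v=(3,-1)
3. t=7/3 → R at (10,17/3); v=(-3,-1)
4. t=10/3 → L at (0,7/3); v=(3,-1)
5. t=7/3 → B at (7,0); v=(3,1)
6. t=1 → R at (10,1); v=(-3,1)

Final position: (10,1)
Wall sequence: LTRLBR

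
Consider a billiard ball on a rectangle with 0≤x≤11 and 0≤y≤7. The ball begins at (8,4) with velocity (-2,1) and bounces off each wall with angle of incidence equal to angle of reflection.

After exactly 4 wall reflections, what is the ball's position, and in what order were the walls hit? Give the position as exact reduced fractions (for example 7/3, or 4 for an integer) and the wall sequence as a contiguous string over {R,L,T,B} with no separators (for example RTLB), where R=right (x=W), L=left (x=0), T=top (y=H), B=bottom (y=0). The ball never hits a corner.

1. t=3 → T at (2,7); v=(-2,-1)
2. t=1 → L at (0,6); v=(2,-1)
3. t=11/2 → R at (11,1/2); v=(-2,-1)
4. t=1/2 → B at (10,0); v=(-2,1)

Final position: (10,0)
Wall sequence: TLRB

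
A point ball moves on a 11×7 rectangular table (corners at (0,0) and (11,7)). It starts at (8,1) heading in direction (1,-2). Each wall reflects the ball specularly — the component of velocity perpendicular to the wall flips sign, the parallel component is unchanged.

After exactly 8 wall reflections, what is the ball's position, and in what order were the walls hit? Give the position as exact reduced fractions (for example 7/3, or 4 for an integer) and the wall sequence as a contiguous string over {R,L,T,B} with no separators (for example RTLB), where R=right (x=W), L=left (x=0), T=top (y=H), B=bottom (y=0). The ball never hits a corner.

Final position: (4,7)
Wall sequence: BRTBTLBT

1. t=1/2 → B at (17/2,0); v=(1,2)
2. t=5/2 → R at (11,5); v=(-1,2)
3. t=1 → T at (10,7); v=(-1,-2)
4. t=7/2 → B at (13/2,0); v=(-1,2)
5. t=7/2 → T at (3,7); v=(-1,-2)
6. t=3 → L at (0,1); v=(1,-2)
7. t=1/2 → B at (1/2,0); v=(1,2)
8. t=7/2 → T at (4,7); v=(1,-2)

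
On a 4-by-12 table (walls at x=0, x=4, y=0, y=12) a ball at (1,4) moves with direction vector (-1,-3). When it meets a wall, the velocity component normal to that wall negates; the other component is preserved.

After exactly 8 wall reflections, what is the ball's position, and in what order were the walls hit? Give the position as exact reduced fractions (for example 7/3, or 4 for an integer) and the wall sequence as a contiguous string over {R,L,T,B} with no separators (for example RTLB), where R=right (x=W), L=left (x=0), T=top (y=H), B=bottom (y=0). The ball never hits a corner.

1. t=1 → L at (0,1); v=(1,-3)
2. t=1/3 → B at (1/3,0); v=(1,3)
3. t=11/3 → R at (4,11); v=(-1,3)
4. t=1/3 → T at (11/3,12); v=(-1,-3)
5. t=11/3 → L at (0,1); v=(1,-3)
6. t=1/3 → B at (1/3,0); v=(1,3)
7. t=11/3 → R at (4,11); v=(-1,3)
8. t=1/3 → T at (11/3,12); v=(-1,-3)

Final position: (11/3,12)
Wall sequence: LBRTLBRT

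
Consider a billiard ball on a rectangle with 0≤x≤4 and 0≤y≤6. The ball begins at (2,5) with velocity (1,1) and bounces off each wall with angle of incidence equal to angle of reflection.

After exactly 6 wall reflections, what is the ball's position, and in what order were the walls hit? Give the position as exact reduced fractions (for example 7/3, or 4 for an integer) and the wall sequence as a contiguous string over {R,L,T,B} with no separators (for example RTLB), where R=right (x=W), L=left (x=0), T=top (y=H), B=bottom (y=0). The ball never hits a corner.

1. t=1 → T at (3,6); v=(1,-1)
2. t=1 → R at (4,5); v=(-1,-1)
3. t=4 → L at (0,1); v=(1,-1)
4. t=1 → B at (1,0); v=(1,1)
5. t=3 → R at (4,3); v=(-1,1)
6. t=3 → T at (1,6); v=(-1,-1)

Final position: (1,6)
Wall sequence: TRLBRT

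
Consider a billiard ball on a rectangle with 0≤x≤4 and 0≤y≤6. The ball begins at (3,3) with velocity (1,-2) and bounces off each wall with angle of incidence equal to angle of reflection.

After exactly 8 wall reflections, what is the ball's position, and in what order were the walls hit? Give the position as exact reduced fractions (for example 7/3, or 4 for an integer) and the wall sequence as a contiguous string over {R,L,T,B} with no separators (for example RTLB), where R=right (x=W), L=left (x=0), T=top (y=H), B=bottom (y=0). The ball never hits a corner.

1. t=1 → R at (4,1); v=(-1,-2)
2. t=1/2 → B at (7/2,0); v=(-1,2)
3. t=3 → T at (1/2,6); v=(-1,-2)
4. t=1/2 → L at (0,5); v=(1,-2)
5. t=5/2 → B at (5/2,0); v=(1,2)
6. t=3/2 → R at (4,3); v=(-1,2)
7. t=3/2 → T at (5/2,6); v=(-1,-2)
8. t=5/2 → L at (0,1); v=(1,-2)

Final position: (0,1)
Wall sequence: RBTLBRTL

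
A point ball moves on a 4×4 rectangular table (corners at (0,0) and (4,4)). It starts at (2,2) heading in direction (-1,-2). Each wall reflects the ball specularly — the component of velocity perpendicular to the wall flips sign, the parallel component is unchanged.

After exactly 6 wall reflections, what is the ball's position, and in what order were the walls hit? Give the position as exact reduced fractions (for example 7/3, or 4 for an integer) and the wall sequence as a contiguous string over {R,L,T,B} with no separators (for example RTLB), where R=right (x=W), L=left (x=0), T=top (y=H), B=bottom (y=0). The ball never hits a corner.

1. t=1 → B at (1,0); v=(-1,2)
2. t=1 → L at (0,2); v=(1,2)
3. t=1 → T at (1,4); v=(1,-2)
4. t=2 → B at (3,0); v=(1,2)
5. t=1 → R at (4,2); v=(-1,2)
6. t=1 → T at (3,4); v=(-1,-2)

Final position: (3,4)
Wall sequence: BLTBRT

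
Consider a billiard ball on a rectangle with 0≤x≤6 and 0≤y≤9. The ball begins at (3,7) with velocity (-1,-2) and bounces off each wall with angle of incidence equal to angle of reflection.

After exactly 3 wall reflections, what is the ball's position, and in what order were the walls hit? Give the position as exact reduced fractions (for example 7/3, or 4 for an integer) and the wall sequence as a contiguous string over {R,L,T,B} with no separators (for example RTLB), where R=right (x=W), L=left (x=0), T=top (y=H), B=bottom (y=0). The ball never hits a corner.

Final position: (5,9)
Wall sequence: LBT

1. t=3 → L at (0,1); v=(1,-2)
2. t=1/2 → B at (1/2,0); v=(1,2)
3. t=9/2 → T at (5,9); v=(1,-2)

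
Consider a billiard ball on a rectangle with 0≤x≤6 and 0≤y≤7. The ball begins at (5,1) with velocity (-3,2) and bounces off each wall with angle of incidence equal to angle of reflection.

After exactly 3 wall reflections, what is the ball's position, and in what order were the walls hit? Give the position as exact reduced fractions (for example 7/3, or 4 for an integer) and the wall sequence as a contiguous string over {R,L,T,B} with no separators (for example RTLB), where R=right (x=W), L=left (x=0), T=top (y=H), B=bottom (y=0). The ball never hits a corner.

Final position: (6,17/3)
Wall sequence: LTR

1. t=5/3 → L at (0,13/3); v=(3,2)
2. t=4/3 → T at (4,7); v=(3,-2)
3. t=2/3 → R at (6,17/3); v=(-3,-2)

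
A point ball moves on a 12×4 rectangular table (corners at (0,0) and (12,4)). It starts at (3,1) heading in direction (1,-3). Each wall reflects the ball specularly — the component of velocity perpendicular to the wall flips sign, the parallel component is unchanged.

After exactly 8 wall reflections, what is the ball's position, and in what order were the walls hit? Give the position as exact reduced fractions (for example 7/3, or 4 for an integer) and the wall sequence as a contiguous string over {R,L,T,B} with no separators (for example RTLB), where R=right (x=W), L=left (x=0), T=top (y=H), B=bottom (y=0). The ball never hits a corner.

1. t=1/3 → B at (10/3,0); v=(1,3)
2. t=4/3 → T at (14/3,4); v=(1,-3)
3. t=4/3 → B at (6,0); v=(1,3)
4. t=4/3 → T at (22/3,4); v=(1,-3)
5. t=4/3 → B at (26/3,0); v=(1,3)
6. t=4/3 → T at (10,4); v=(1,-3)
7. t=4/3 → B at (34/3,0); v=(1,3)
8. t=2/3 → R at (12,2); v=(-1,3)

Final position: (12,2)
Wall sequence: BTBTBTBR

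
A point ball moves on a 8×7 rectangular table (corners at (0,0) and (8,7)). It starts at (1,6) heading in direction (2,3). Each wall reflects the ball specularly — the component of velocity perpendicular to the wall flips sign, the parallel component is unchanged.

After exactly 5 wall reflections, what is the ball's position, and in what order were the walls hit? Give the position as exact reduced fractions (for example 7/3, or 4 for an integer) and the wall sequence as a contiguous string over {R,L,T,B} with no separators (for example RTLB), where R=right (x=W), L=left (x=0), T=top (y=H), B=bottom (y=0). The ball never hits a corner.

1. t=1/3 → T at (5/3,7); v=(2,-3)
2. t=7/3 → B at (19/3,0); v=(2,3)
3. t=5/6 → R at (8,5/2); v=(-2,3)
4. t=3/2 → T at (5,7); v=(-2,-3)
5. t=7/3 → B at (1/3,0); v=(-2,3)

Final position: (1/3,0)
Wall sequence: TBRTB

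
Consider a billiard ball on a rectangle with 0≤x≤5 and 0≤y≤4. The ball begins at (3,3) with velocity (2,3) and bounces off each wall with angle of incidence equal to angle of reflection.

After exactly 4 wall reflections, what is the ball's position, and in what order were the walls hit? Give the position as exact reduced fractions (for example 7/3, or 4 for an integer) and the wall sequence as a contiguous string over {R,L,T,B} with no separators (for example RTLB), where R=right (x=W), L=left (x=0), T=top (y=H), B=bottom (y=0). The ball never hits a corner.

Final position: (1,4)
Wall sequence: TRBT

1. t=1/3 → T at (11/3,4); v=(2,-3)
2. t=2/3 → R at (5,2); v=(-2,-3)
3. t=2/3 → B at (11/3,0); v=(-2,3)
4. t=4/3 → T at (1,4); v=(-2,-3)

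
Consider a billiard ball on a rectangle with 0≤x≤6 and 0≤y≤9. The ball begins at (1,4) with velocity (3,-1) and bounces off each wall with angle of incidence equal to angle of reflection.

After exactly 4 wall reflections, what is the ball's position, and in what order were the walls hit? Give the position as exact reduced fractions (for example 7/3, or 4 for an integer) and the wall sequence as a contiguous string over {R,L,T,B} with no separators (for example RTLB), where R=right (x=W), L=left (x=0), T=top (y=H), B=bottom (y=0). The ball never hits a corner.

1. t=5/3 → R at (6,7/3); v=(-3,-1)
2. t=2 → L at (0,1/3); v=(3,-1)
3. t=1/3 → B at (1,0); v=(3,1)
4. t=5/3 → R at (6,5/3); v=(-3,1)

Final position: (6,5/3)
Wall sequence: RLBR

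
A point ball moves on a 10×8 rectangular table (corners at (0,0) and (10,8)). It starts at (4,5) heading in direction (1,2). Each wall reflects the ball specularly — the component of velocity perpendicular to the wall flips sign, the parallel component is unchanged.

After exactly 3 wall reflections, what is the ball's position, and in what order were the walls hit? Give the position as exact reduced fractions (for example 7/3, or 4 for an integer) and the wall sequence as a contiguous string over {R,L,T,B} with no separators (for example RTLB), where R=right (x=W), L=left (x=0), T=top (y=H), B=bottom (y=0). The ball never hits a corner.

Final position: (10,1)
Wall sequence: TBR

1. t=3/2 → T at (11/2,8); v=(1,-2)
2. t=4 → B at (19/2,0); v=(1,2)
3. t=1/2 → R at (10,1); v=(-1,2)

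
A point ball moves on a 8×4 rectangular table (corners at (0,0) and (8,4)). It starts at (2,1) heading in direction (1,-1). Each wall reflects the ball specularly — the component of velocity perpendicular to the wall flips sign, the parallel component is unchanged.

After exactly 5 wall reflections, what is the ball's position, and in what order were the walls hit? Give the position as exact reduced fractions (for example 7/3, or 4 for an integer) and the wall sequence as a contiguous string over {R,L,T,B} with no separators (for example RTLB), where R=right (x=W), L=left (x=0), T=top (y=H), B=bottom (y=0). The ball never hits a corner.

Final position: (1,4)
Wall sequence: BTRBT

1. t=1 → B at (3,0); v=(1,1)
2. t=4 → T at (7,4); v=(1,-1)
3. t=1 → R at (8,3); v=(-1,-1)
4. t=3 → B at (5,0); v=(-1,1)
5. t=4 → T at (1,4); v=(-1,-1)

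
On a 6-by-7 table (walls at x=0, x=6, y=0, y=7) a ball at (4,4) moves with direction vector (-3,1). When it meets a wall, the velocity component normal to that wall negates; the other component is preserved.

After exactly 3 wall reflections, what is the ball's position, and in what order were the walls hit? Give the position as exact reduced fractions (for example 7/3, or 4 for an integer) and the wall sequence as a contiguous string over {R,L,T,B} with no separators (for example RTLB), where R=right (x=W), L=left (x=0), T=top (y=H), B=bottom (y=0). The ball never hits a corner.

1. t=4/3 → L at (0,16/3); v=(3,1)
2. t=5/3 → T at (5,7); v=(3,-1)
3. t=1/3 → R at (6,20/3); v=(-3,-1)

Final position: (6,20/3)
Wall sequence: LTR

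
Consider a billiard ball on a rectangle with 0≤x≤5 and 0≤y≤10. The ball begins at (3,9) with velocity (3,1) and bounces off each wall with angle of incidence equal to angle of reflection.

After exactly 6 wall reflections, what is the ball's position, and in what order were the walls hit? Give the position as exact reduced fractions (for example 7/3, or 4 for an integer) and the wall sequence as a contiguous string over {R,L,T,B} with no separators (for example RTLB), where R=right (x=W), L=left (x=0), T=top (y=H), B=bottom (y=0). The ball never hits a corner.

1. t=2/3 → R at (5,29/3); v=(-3,1)
2. t=1/3 → T at (4,10); v=(-3,-1)
3. t=4/3 → L at (0,26/3); v=(3,-1)
4. t=5/3 → R at (5,7); v=(-3,-1)
5. t=5/3 → L at (0,16/3); v=(3,-1)
6. t=5/3 → R at (5,11/3); v=(-3,-1)

Final position: (5,11/3)
Wall sequence: RTLRLR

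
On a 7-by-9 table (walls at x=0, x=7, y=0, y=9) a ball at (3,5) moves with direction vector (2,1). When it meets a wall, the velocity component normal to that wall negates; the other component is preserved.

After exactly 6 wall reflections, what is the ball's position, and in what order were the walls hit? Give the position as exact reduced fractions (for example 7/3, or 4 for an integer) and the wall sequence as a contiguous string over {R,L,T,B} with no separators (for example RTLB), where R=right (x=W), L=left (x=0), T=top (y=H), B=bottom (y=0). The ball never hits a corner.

Final position: (1,0)
Wall sequence: RTLRLB

1. t=2 → R at (7,7); v=(-2,1)
2. t=2 → T at (3,9); v=(-2,-1)
3. t=3/2 → L at (0,15/2); v=(2,-1)
4. t=7/2 → R at (7,4); v=(-2,-1)
5. t=7/2 → L at (0,1/2); v=(2,-1)
6. t=1/2 → B at (1,0); v=(2,1)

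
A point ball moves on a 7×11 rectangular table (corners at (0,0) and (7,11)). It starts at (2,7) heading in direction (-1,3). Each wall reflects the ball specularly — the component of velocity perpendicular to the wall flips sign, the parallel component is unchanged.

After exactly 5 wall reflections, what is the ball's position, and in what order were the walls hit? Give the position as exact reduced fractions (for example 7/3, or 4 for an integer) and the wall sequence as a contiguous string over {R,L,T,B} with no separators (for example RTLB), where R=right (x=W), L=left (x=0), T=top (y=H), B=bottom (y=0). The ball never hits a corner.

1. t=4/3 → T at (2/3,11); v=(-1,-3)
2. t=2/3 → L at (0,9); v=(1,-3)
3. t=3 → B at (3,0); v=(1,3)
4. t=11/3 → T at (20/3,11); v=(1,-3)
5. t=1/3 → R at (7,10); v=(-1,-3)

Final position: (7,10)
Wall sequence: TLBTR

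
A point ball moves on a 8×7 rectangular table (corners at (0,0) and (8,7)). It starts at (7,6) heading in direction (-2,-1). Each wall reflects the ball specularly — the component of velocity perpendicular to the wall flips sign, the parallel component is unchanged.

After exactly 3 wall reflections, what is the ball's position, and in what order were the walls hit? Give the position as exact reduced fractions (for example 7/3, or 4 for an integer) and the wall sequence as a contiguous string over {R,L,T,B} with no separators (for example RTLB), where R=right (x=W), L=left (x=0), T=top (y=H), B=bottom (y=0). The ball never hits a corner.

1. t=7/2 → L at (0,5/2); v=(2,-1)
2. t=5/2 → B at (5,0); v=(2,1)
3. t=3/2 → R at (8,3/2); v=(-2,1)

Final position: (8,3/2)
Wall sequence: LBR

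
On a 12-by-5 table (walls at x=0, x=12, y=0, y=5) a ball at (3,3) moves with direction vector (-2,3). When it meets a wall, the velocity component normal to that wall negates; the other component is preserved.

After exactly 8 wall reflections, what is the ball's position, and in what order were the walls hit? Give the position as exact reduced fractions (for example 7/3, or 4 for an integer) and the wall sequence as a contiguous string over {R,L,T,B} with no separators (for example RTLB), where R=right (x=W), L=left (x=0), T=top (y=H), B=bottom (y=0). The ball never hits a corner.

Final position: (9,0)
Wall sequence: TLBTBTRB

1. t=2/3 → T at (5/3,5); v=(-2,-3)
2. t=5/6 → L at (0,5/2); v=(2,-3)
3. t=5/6 → B at (5/3,0); v=(2,3)
4. t=5/3 → T at (5,5); v=(2,-3)
5. t=5/3 → B at (25/3,0); v=(2,3)
6. t=5/3 → T at (35/3,5); v=(2,-3)
7. t=1/6 → R at (12,9/2); v=(-2,-3)
8. t=3/2 → B at (9,0); v=(-2,3)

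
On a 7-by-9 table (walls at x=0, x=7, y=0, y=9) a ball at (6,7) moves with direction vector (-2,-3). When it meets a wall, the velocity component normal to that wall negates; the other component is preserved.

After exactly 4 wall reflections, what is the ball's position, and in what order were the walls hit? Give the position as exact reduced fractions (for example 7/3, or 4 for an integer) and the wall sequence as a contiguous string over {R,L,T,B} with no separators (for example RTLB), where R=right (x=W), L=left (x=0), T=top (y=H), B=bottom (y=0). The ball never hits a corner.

Final position: (7,11/2)
Wall sequence: BLTR

1. t=7/3 → B at (4/3,0); v=(-2,3)
2. t=2/3 → L at (0,2); v=(2,3)
3. t=7/3 → T at (14/3,9); v=(2,-3)
4. t=7/6 → R at (7,11/2); v=(-2,-3)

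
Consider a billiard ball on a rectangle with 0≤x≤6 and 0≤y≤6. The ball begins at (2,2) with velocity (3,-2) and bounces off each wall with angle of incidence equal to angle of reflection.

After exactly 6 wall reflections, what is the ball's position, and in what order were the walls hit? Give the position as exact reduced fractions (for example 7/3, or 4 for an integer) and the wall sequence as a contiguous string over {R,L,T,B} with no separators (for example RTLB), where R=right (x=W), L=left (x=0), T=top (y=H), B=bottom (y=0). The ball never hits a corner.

1. t=1 → B at (5,0); v=(3,2)
2. t=1/3 → R at (6,2/3); v=(-3,2)
3. t=2 → L at (0,14/3); v=(3,2)
4. t=2/3 → T at (2,6); v=(3,-2)
5. t=4/3 → R at (6,10/3); v=(-3,-2)
6. t=5/3 → B at (1,0); v=(-3,2)

Final position: (1,0)
Wall sequence: BRLTRB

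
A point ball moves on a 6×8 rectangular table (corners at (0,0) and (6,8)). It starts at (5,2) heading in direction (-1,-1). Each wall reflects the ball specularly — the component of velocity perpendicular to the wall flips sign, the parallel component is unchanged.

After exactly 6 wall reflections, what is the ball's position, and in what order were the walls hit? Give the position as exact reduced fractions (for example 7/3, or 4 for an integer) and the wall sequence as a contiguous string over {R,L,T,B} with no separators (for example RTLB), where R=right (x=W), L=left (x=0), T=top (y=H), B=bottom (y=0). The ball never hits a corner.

Final position: (1,0)
Wall sequence: BLTRLB

1. t=2 → B at (3,0); v=(-1,1)
2. t=3 → L at (0,3); v=(1,1)
3. t=5 → T at (5,8); v=(1,-1)
4. t=1 → R at (6,7); v=(-1,-1)
5. t=6 → L at (0,1); v=(1,-1)
6. t=1 → B at (1,0); v=(1,1)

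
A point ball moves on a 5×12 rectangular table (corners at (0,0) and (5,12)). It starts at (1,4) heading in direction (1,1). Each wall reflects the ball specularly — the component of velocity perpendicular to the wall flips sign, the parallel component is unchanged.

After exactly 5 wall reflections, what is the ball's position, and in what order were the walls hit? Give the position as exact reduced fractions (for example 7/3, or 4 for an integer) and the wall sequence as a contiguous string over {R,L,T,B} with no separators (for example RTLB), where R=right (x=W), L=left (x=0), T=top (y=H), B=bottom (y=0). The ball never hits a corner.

1. t=4 → R at (5,8); v=(-1,1)
2. t=4 → T at (1,12); v=(-1,-1)
3. t=1 → L at (0,11); v=(1,-1)
4. t=5 → R at (5,6); v=(-1,-1)
5. t=5 → L at (0,1); v=(1,-1)

Final position: (0,1)
Wall sequence: RTLRL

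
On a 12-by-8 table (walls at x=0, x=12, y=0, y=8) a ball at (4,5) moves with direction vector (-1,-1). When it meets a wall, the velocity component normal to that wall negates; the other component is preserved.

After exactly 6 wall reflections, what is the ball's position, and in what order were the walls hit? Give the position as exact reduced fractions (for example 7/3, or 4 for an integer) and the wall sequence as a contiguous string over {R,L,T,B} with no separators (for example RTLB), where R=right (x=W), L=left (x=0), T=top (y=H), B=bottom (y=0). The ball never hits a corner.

Final position: (0,7)
Wall sequence: LBTRBL

1. t=4 → L at (0,1); v=(1,-1)
2. t=1 → B at (1,0); v=(1,1)
3. t=8 → T at (9,8); v=(1,-1)
4. t=3 → R at (12,5); v=(-1,-1)
5. t=5 → B at (7,0); v=(-1,1)
6. t=7 → L at (0,7); v=(1,1)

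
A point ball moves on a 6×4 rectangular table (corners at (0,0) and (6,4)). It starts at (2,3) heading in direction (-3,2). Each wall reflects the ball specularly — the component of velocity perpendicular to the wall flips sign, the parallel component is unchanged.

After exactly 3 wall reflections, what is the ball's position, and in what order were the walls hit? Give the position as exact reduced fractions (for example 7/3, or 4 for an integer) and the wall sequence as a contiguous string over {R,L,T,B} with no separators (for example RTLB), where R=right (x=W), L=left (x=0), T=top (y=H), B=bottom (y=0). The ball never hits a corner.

Final position: (11/2,0)
Wall sequence: TLB

1. t=1/2 → T at (1/2,4); v=(-3,-2)
2. t=1/6 → L at (0,11/3); v=(3,-2)
3. t=11/6 → B at (11/2,0); v=(3,2)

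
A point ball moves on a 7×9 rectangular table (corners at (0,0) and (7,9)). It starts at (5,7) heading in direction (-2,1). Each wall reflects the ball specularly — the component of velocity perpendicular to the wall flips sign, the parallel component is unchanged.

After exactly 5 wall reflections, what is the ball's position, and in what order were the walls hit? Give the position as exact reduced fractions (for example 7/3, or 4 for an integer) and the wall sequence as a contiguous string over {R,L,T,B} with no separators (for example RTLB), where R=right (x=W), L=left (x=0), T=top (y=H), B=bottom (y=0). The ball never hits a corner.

1. t=2 → T at (1,9); v=(-2,-1)
2. t=1/2 → L at (0,17/2); v=(2,-1)
3. t=7/2 → R at (7,5); v=(-2,-1)
4. t=7/2 → L at (0,3/2); v=(2,-1)
5. t=3/2 → B at (3,0); v=(2,1)

Final position: (3,0)
Wall sequence: TLRLB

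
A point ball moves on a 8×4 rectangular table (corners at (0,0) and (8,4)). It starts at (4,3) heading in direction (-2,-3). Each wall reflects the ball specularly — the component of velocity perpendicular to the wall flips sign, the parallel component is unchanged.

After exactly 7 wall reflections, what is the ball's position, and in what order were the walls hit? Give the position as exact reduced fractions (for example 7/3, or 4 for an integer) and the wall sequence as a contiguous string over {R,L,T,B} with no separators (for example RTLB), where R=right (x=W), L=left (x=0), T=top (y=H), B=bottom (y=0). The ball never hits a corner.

Final position: (22/3,0)
Wall sequence: BLTBTRB

1. t=1 → B at (2,0); v=(-2,3)
2. t=1 → L at (0,3); v=(2,3)
3. t=1/3 → T at (2/3,4); v=(2,-3)
4. t=4/3 → B at (10/3,0); v=(2,3)
5. t=4/3 → T at (6,4); v=(2,-3)
6. t=1 → R at (8,1); v=(-2,-3)
7. t=1/3 → B at (22/3,0); v=(-2,3)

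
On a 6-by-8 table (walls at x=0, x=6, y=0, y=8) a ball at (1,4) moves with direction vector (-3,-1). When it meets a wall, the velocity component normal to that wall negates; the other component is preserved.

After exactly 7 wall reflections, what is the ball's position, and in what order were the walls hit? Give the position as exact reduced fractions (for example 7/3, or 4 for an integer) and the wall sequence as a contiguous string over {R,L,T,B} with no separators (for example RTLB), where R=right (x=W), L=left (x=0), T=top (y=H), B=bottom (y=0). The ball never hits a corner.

Final position: (6,19/3)
Wall sequence: LRBLRLR

1. t=1/3 → L at (0,11/3); v=(3,-1)
2. t=2 → R at (6,5/3); v=(-3,-1)
3. t=5/3 → B at (1,0); v=(-3,1)
4. t=1/3 → L at (0,1/3); v=(3,1)
5. t=2 → R at (6,7/3); v=(-3,1)
6. t=2 → L at (0,13/3); v=(3,1)
7. t=2 → R at (6,19/3); v=(-3,1)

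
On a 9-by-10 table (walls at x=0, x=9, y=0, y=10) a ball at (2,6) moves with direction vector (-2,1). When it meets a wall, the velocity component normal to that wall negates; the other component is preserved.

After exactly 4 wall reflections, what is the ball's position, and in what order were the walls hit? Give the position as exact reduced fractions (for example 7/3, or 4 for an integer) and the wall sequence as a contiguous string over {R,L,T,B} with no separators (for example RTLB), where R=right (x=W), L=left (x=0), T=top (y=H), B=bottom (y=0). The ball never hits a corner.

Final position: (0,4)
Wall sequence: LTRL

1. t=1 → L at (0,7); v=(2,1)
2. t=3 → T at (6,10); v=(2,-1)
3. t=3/2 → R at (9,17/2); v=(-2,-1)
4. t=9/2 → L at (0,4); v=(2,-1)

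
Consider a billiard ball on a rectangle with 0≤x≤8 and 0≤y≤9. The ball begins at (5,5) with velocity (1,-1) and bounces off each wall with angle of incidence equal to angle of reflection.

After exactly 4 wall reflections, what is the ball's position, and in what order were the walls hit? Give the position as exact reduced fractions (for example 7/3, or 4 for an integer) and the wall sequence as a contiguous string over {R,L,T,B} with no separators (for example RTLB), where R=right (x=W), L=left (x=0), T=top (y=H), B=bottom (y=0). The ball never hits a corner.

Final position: (3,9)
Wall sequence: RBLT

1. t=3 → R at (8,2); v=(-1,-1)
2. t=2 → B at (6,0); v=(-1,1)
3. t=6 → L at (0,6); v=(1,1)
4. t=3 → T at (3,9); v=(1,-1)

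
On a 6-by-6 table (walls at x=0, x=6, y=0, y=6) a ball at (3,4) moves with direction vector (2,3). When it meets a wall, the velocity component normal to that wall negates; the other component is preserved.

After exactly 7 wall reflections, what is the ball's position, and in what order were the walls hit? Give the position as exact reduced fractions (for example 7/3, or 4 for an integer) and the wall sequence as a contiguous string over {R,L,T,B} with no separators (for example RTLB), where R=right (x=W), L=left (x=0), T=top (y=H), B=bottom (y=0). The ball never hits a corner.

Final position: (6,5/2)
Wall sequence: TRBLTBR

1. t=2/3 → T at (13/3,6); v=(2,-3)
2. t=5/6 → R at (6,7/2); v=(-2,-3)
3. t=7/6 → B at (11/3,0); v=(-2,3)
4. t=11/6 → L at (0,11/2); v=(2,3)
5. t=1/6 → T at (1/3,6); v=(2,-3)
6. t=2 → B at (13/3,0); v=(2,3)
7. t=5/6 → R at (6,5/2); v=(-2,3)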